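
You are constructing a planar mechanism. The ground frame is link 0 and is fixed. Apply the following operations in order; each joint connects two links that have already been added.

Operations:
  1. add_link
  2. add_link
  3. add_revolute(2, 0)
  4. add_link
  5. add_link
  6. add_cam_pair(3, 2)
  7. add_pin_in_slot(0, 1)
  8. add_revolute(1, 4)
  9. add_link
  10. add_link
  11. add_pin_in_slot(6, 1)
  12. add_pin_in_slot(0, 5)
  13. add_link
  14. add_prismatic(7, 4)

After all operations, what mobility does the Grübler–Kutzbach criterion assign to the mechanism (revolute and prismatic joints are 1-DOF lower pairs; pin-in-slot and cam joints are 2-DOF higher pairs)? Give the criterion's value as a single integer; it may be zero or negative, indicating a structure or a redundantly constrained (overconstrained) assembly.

(L,J1,J2)=(1,0,0); link0 fixed
link1: (2,0,0)
link2: (3,0,0)
R 2-0 [J1]: (3,1,0)
link3: (4,1,0)
link4: (5,1,0)
C 3-2 [J2]: (5,1,1)
PS 0-1 [J2]: (5,1,2)
R 1-4 [J1]: (5,2,2)
link5: (6,2,2)
link6: (7,2,2)
PS 6-1 [J2]: (7,2,3)
PS 0-5 [J2]: (7,2,4)
link7: (8,2,4)
P 7-4 [J1]: (8,3,4)
Grübler: 3·7 − 2·3 − 4 = 11

M = 11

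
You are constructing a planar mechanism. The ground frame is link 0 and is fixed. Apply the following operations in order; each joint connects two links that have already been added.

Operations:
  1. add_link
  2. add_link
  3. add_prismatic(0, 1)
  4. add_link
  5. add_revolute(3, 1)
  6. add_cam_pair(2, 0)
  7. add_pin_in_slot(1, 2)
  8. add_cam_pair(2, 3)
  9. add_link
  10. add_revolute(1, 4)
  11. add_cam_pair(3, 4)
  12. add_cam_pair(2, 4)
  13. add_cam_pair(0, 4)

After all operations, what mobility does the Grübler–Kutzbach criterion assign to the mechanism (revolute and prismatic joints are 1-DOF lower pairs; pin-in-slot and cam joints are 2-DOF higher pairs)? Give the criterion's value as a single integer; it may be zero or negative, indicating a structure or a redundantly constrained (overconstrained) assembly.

M = 0

[1;0;0] (link 0 is ground)
L+ [2;0;0]
L+ [3;0;0]
P(0,1)∈J1 [3;1;0]
L+ [4;1;0]
R(3,1)∈J1 [4;2;0]
C(2,0)∈J2 [4;2;1]
PS(1,2)∈J2 [4;2;2]
C(2,3)∈J2 [4;2;3]
L+ [5;2;3]
R(1,4)∈J1 [5;3;3]
C(3,4)∈J2 [5;3;4]
C(2,4)∈J2 [5;3;5]
C(0,4)∈J2 [5;3;6]
mobility = 12 − 6 − 6 = 0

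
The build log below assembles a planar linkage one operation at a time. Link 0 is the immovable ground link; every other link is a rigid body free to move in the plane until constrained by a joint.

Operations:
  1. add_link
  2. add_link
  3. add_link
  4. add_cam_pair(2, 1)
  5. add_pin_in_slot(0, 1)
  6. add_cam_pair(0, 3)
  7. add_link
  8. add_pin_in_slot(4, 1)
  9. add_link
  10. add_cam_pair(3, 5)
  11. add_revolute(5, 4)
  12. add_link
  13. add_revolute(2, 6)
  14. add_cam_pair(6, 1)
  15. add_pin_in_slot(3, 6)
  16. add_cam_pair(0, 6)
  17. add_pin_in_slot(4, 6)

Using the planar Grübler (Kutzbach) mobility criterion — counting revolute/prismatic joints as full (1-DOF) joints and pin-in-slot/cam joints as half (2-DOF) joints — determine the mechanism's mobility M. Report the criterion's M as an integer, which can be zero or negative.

M = 5

link 0 = ground. State L|J1|J2 = 1|0|0
+link1  2|0|0
+link2  3|0|0
+link3  4|0|0
C(2,1) f=2→J2  4|0|1
PS(0,1) f=2→J2  4|0|2
C(0,3) f=2→J2  4|0|3
+link4  5|0|3
PS(4,1) f=2→J2  5|0|4
+link5  6|0|4
C(3,5) f=2→J2  6|0|5
R(5,4) f=1→J1  6|1|5
+link6  7|1|5
R(2,6) f=1→J1  7|2|5
C(6,1) f=2→J2  7|2|6
PS(3,6) f=2→J2  7|2|7
C(0,6) f=2→J2  7|2|8
PS(4,6) f=2→J2  7|2|9
M = 3(7−1)−2·2−9 = 18−4−9 = 5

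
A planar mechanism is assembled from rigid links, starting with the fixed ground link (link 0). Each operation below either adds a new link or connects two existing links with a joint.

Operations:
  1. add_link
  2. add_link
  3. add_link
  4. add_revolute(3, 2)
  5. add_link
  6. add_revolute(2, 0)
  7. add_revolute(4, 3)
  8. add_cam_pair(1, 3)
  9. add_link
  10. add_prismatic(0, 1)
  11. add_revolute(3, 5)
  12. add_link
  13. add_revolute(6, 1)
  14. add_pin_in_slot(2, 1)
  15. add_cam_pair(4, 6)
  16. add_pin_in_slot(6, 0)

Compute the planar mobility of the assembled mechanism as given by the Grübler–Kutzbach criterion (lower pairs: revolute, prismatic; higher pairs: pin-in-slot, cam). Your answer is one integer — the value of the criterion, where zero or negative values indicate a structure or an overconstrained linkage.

M = 2

ground; <1,0,0>
#1 <2,0,0>
#2 <3,0,0>
#3 <4,0,0>
R:3↔2 J1 <4,1,0>
#4 <5,1,0>
R:2↔0 J1 <5,2,0>
R:4↔3 J1 <5,3,0>
C:1↔3 J2 <5,3,1>
#5 <6,3,1>
P:0↔1 J1 <6,4,1>
R:3↔5 J1 <6,5,1>
#6 <7,5,1>
R:6↔1 J1 <7,6,1>
PS:2↔1 J2 <7,6,2>
C:4↔6 J2 <7,6,3>
PS:6↔0 J2 <7,6,4>
3×6 − 2×6 − 1×4 = 2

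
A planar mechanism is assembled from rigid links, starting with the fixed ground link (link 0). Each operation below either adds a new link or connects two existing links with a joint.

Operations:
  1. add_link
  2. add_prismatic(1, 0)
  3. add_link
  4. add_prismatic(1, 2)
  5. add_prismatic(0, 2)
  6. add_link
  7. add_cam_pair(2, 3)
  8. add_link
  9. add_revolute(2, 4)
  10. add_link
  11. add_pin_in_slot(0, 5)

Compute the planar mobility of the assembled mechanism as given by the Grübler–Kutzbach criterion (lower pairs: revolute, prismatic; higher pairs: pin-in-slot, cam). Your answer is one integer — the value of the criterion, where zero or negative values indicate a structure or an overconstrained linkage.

M = 5

link 0 = ground. State L|J1|J2 = 1|0|0
+link1  2|0|0
P(1,0) f=1→J1  2|1|0
+link2  3|1|0
P(1,2) f=1→J1  3|2|0
P(0,2) f=1→J1  3|3|0
+link3  4|3|0
C(2,3) f=2→J2  4|3|1
+link4  5|3|1
R(2,4) f=1→J1  5|4|1
+link5  6|4|1
PS(0,5) f=2→J2  6|4|2
M = 3(6−1)−2·4−2 = 15−8−2 = 5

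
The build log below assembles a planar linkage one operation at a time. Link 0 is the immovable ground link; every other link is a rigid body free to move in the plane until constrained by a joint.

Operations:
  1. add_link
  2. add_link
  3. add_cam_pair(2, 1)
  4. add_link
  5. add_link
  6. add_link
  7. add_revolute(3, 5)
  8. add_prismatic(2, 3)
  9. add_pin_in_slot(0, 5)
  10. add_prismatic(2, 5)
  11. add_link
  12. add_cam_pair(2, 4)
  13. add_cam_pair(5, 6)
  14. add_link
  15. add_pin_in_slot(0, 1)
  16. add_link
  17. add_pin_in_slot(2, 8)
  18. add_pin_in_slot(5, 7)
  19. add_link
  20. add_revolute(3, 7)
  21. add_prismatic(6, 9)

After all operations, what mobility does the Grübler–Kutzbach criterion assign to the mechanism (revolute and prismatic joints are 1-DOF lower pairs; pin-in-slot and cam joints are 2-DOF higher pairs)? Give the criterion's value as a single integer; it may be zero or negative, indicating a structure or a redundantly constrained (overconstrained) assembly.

(L,J1,J2)=(1,0,0); link0 fixed
link1: (2,0,0)
link2: (3,0,0)
C 2-1 [J2]: (3,0,1)
link3: (4,0,1)
link4: (5,0,1)
link5: (6,0,1)
R 3-5 [J1]: (6,1,1)
P 2-3 [J1]: (6,2,1)
PS 0-5 [J2]: (6,2,2)
P 2-5 [J1]: (6,3,2)
link6: (7,3,2)
C 2-4 [J2]: (7,3,3)
C 5-6 [J2]: (7,3,4)
link7: (8,3,4)
PS 0-1 [J2]: (8,3,5)
link8: (9,3,5)
PS 2-8 [J2]: (9,3,6)
PS 5-7 [J2]: (9,3,7)
link9: (10,3,7)
R 3-7 [J1]: (10,4,7)
P 6-9 [J1]: (10,5,7)
Grübler: 3·9 − 2·5 − 7 = 10

M = 10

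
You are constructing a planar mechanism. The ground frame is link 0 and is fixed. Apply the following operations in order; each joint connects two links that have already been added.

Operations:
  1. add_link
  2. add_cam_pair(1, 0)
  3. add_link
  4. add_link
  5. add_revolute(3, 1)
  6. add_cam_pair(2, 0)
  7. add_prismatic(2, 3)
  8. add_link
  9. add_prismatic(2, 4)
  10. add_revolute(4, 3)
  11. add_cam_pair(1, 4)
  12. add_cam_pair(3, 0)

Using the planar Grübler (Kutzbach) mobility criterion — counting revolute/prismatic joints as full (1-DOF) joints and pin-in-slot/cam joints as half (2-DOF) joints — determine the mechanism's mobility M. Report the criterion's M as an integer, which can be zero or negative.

M = 0

L=1 J1=0 J2=0
add link → L=2 J1=0 J2=0
C@1,0 dof=2 J2 → L=2 J1=0 J2=1
add link → L=3 J1=0 J2=1
add link → L=4 J1=0 J2=1
R@3,1 dof=1 J1 → L=4 J1=1 J2=1
C@2,0 dof=2 J2 → L=4 J1=1 J2=2
P@2,3 dof=1 J1 → L=4 J1=2 J2=2
add link → L=5 J1=2 J2=2
P@2,4 dof=1 J1 → L=5 J1=3 J2=2
R@4,3 dof=1 J1 → L=5 J1=4 J2=2
C@1,4 dof=2 J2 → L=5 J1=4 J2=3
C@3,0 dof=2 J2 → L=5 J1=4 J2=4
M=3(L−1)−2J1−J2=3·4−2·4−4=0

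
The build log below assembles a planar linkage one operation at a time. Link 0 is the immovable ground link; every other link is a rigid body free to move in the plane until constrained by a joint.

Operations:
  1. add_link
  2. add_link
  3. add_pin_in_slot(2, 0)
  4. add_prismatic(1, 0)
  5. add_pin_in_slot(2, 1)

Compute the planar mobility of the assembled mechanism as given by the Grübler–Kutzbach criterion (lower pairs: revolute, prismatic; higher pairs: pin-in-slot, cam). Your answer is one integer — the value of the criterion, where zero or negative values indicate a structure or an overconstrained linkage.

[1;0;0] (link 0 is ground)
L+ [2;0;0]
L+ [3;0;0]
PS(2,0)∈J2 [3;0;1]
P(1,0)∈J1 [3;1;1]
PS(2,1)∈J2 [3;1;2]
mobility = 6 − 2 − 2 = 2

M = 2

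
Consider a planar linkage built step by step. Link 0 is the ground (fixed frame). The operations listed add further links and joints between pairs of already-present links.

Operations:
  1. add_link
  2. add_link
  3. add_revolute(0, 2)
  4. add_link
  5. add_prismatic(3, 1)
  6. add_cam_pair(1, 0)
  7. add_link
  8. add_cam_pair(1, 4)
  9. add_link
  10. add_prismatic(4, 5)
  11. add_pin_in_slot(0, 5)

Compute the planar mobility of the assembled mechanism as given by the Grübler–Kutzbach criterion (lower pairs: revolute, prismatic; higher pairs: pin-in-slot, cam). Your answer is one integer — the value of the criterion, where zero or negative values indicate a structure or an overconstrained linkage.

M = 6

[1;0;0] (link 0 is ground)
L+ [2;0;0]
L+ [3;0;0]
R(0,2)∈J1 [3;1;0]
L+ [4;1;0]
P(3,1)∈J1 [4;2;0]
C(1,0)∈J2 [4;2;1]
L+ [5;2;1]
C(1,4)∈J2 [5;2;2]
L+ [6;2;2]
P(4,5)∈J1 [6;3;2]
PS(0,5)∈J2 [6;3;3]
mobility = 15 − 6 − 3 = 6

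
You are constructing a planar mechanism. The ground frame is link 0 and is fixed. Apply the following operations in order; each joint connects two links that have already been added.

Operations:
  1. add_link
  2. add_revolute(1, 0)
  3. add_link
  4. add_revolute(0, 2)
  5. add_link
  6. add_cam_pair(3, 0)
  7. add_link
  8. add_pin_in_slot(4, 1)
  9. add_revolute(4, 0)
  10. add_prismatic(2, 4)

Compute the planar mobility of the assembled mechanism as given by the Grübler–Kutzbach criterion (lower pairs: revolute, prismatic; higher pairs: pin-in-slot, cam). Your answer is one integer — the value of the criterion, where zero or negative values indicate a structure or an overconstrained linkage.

[1;0;0] (link 0 is ground)
L+ [2;0;0]
R(1,0)∈J1 [2;1;0]
L+ [3;1;0]
R(0,2)∈J1 [3;2;0]
L+ [4;2;0]
C(3,0)∈J2 [4;2;1]
L+ [5;2;1]
PS(4,1)∈J2 [5;2;2]
R(4,0)∈J1 [5;3;2]
P(2,4)∈J1 [5;4;2]
mobility = 12 − 8 − 2 = 2

M = 2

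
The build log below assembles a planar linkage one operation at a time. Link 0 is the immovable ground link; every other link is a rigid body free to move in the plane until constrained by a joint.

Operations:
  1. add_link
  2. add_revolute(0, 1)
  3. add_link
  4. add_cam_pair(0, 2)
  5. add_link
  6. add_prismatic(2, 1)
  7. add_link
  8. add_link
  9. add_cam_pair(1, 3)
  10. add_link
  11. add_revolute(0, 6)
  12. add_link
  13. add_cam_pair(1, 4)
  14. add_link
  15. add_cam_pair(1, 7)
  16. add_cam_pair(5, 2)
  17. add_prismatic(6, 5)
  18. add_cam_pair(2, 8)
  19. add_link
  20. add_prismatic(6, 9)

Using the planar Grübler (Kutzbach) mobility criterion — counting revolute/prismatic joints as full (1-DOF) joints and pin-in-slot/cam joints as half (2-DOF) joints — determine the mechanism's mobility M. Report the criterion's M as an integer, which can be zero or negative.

M = 11

link 0 = ground. State L|J1|J2 = 1|0|0
+link1  2|0|0
R(0,1) f=1→J1  2|1|0
+link2  3|1|0
C(0,2) f=2→J2  3|1|1
+link3  4|1|1
P(2,1) f=1→J1  4|2|1
+link4  5|2|1
+link5  6|2|1
C(1,3) f=2→J2  6|2|2
+link6  7|2|2
R(0,6) f=1→J1  7|3|2
+link7  8|3|2
C(1,4) f=2→J2  8|3|3
+link8  9|3|3
C(1,7) f=2→J2  9|3|4
C(5,2) f=2→J2  9|3|5
P(6,5) f=1→J1  9|4|5
C(2,8) f=2→J2  9|4|6
+link9  10|4|6
P(6,9) f=1→J1  10|5|6
M = 3(10−1)−2·5−6 = 27−10−6 = 11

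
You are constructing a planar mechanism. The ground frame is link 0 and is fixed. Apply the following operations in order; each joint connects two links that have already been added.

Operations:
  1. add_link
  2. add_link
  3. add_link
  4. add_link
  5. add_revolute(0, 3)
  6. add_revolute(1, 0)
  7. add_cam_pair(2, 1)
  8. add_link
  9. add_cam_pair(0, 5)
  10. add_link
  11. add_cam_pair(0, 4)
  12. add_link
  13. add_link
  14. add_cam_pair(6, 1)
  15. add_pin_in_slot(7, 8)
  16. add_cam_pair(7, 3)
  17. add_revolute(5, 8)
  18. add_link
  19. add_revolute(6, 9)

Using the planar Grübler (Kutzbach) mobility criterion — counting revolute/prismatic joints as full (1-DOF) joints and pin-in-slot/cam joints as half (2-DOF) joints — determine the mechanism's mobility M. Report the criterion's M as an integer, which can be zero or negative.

M = 13

(L,J1,J2)=(1,0,0); link0 fixed
link1: (2,0,0)
link2: (3,0,0)
link3: (4,0,0)
link4: (5,0,0)
R 0-3 [J1]: (5,1,0)
R 1-0 [J1]: (5,2,0)
C 2-1 [J2]: (5,2,1)
link5: (6,2,1)
C 0-5 [J2]: (6,2,2)
link6: (7,2,2)
C 0-4 [J2]: (7,2,3)
link7: (8,2,3)
link8: (9,2,3)
C 6-1 [J2]: (9,2,4)
PS 7-8 [J2]: (9,2,5)
C 7-3 [J2]: (9,2,6)
R 5-8 [J1]: (9,3,6)
link9: (10,3,6)
R 6-9 [J1]: (10,4,6)
Grübler: 3·9 − 2·4 − 6 = 13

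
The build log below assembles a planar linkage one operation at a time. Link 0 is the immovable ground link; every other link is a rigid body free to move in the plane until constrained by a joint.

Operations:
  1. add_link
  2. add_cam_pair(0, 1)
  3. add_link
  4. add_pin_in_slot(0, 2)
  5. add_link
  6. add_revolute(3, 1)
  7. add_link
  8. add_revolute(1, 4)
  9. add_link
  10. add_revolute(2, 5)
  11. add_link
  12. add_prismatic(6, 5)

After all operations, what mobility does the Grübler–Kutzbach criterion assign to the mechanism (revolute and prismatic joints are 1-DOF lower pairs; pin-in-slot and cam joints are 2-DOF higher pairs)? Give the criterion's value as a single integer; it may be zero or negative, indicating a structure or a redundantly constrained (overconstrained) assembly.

M = 8

(L,J1,J2)=(1,0,0); link0 fixed
link1: (2,0,0)
C 0-1 [J2]: (2,0,1)
link2: (3,0,1)
PS 0-2 [J2]: (3,0,2)
link3: (4,0,2)
R 3-1 [J1]: (4,1,2)
link4: (5,1,2)
R 1-4 [J1]: (5,2,2)
link5: (6,2,2)
R 2-5 [J1]: (6,3,2)
link6: (7,3,2)
P 6-5 [J1]: (7,4,2)
Grübler: 3·6 − 2·4 − 2 = 8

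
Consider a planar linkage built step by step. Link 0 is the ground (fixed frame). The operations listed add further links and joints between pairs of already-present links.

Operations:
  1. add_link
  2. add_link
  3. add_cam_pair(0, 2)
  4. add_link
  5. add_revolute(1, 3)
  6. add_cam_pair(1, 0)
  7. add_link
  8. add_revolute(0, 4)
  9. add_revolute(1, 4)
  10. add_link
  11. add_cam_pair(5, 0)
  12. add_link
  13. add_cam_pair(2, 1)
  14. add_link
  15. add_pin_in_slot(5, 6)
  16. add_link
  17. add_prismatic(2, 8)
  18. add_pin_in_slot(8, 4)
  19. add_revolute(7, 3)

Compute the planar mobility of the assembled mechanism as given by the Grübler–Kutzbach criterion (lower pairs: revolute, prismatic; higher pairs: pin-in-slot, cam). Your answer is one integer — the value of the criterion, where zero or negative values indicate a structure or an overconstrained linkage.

L=1 J1=0 J2=0
add link → L=2 J1=0 J2=0
add link → L=3 J1=0 J2=0
C@0,2 dof=2 J2 → L=3 J1=0 J2=1
add link → L=4 J1=0 J2=1
R@1,3 dof=1 J1 → L=4 J1=1 J2=1
C@1,0 dof=2 J2 → L=4 J1=1 J2=2
add link → L=5 J1=1 J2=2
R@0,4 dof=1 J1 → L=5 J1=2 J2=2
R@1,4 dof=1 J1 → L=5 J1=3 J2=2
add link → L=6 J1=3 J2=2
C@5,0 dof=2 J2 → L=6 J1=3 J2=3
add link → L=7 J1=3 J2=3
C@2,1 dof=2 J2 → L=7 J1=3 J2=4
add link → L=8 J1=3 J2=4
PS@5,6 dof=2 J2 → L=8 J1=3 J2=5
add link → L=9 J1=3 J2=5
P@2,8 dof=1 J1 → L=9 J1=4 J2=5
PS@8,4 dof=2 J2 → L=9 J1=4 J2=6
R@7,3 dof=1 J1 → L=9 J1=5 J2=6
M=3(L−1)−2J1−J2=3·8−2·5−6=8

M = 8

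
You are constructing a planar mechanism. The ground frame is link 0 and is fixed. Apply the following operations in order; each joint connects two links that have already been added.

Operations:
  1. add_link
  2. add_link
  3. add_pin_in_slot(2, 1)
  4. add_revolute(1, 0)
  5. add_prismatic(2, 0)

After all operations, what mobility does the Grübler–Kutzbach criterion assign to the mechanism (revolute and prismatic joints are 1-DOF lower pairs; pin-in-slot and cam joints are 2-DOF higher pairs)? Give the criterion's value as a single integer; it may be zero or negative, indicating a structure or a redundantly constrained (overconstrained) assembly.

(L,J1,J2)=(1,0,0); link0 fixed
link1: (2,0,0)
link2: (3,0,0)
PS 2-1 [J2]: (3,0,1)
R 1-0 [J1]: (3,1,1)
P 2-0 [J1]: (3,2,1)
Grübler: 3·2 − 2·2 − 1 = 1

M = 1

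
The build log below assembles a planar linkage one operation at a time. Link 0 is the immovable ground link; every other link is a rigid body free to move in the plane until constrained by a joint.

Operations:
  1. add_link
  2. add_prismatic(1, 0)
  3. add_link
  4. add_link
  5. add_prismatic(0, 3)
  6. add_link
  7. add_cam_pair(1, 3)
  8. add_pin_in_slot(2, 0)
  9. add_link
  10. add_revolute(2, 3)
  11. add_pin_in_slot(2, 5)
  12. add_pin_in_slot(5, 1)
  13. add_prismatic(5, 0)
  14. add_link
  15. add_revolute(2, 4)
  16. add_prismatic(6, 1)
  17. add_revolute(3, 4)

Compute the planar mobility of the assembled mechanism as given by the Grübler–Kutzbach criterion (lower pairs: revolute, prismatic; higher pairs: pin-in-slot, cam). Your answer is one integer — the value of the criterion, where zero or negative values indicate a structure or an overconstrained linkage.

(L,J1,J2)=(1,0,0); link0 fixed
link1: (2,0,0)
P 1-0 [J1]: (2,1,0)
link2: (3,1,0)
link3: (4,1,0)
P 0-3 [J1]: (4,2,0)
link4: (5,2,0)
C 1-3 [J2]: (5,2,1)
PS 2-0 [J2]: (5,2,2)
link5: (6,2,2)
R 2-3 [J1]: (6,3,2)
PS 2-5 [J2]: (6,3,3)
PS 5-1 [J2]: (6,3,4)
P 5-0 [J1]: (6,4,4)
link6: (7,4,4)
R 2-4 [J1]: (7,5,4)
P 6-1 [J1]: (7,6,4)
R 3-4 [J1]: (7,7,4)
Grübler: 3·6 − 2·7 − 4 = 0

M = 0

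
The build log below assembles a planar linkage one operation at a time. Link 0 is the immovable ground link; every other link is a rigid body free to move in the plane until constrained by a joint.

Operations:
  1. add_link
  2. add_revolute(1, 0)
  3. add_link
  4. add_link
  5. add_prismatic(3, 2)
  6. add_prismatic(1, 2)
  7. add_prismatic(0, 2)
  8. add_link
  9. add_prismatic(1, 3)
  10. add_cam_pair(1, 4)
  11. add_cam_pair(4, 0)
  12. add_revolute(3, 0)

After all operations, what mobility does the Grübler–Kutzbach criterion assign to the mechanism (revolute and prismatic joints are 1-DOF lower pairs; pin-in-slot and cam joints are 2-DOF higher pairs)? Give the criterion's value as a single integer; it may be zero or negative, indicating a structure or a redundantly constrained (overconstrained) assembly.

M = -2

(L,J1,J2)=(1,0,0); link0 fixed
link1: (2,0,0)
R 1-0 [J1]: (2,1,0)
link2: (3,1,0)
link3: (4,1,0)
P 3-2 [J1]: (4,2,0)
P 1-2 [J1]: (4,3,0)
P 0-2 [J1]: (4,4,0)
link4: (5,4,0)
P 1-3 [J1]: (5,5,0)
C 1-4 [J2]: (5,5,1)
C 4-0 [J2]: (5,5,2)
R 3-0 [J1]: (5,6,2)
Grübler: 3·4 − 2·6 − 2 = -2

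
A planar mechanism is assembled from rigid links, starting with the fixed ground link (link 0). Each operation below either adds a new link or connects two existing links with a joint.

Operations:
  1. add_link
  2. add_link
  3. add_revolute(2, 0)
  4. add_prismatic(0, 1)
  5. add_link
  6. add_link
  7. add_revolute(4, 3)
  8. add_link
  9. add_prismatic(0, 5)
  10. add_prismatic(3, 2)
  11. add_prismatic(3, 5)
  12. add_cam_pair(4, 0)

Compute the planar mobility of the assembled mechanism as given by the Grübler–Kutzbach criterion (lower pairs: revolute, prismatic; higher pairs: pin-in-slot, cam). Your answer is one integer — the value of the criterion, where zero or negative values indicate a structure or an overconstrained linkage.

(L,J1,J2)=(1,0,0); link0 fixed
link1: (2,0,0)
link2: (3,0,0)
R 2-0 [J1]: (3,1,0)
P 0-1 [J1]: (3,2,0)
link3: (4,2,0)
link4: (5,2,0)
R 4-3 [J1]: (5,3,0)
link5: (6,3,0)
P 0-5 [J1]: (6,4,0)
P 3-2 [J1]: (6,5,0)
P 3-5 [J1]: (6,6,0)
C 4-0 [J2]: (6,6,1)
Grübler: 3·5 − 2·6 − 1 = 2

M = 2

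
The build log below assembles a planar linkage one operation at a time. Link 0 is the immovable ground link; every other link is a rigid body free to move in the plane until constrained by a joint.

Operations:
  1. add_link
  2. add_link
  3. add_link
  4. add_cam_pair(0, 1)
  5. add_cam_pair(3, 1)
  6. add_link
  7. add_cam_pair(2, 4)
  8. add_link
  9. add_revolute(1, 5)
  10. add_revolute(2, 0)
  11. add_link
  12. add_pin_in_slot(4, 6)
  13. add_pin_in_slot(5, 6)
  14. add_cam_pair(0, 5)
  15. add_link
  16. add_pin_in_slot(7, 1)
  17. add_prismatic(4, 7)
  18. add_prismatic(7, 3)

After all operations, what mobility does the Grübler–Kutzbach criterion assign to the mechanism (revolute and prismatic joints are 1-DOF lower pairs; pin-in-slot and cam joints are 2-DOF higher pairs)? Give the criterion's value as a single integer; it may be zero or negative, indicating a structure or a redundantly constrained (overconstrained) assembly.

L=1 J1=0 J2=0
add link → L=2 J1=0 J2=0
add link → L=3 J1=0 J2=0
add link → L=4 J1=0 J2=0
C@0,1 dof=2 J2 → L=4 J1=0 J2=1
C@3,1 dof=2 J2 → L=4 J1=0 J2=2
add link → L=5 J1=0 J2=2
C@2,4 dof=2 J2 → L=5 J1=0 J2=3
add link → L=6 J1=0 J2=3
R@1,5 dof=1 J1 → L=6 J1=1 J2=3
R@2,0 dof=1 J1 → L=6 J1=2 J2=3
add link → L=7 J1=2 J2=3
PS@4,6 dof=2 J2 → L=7 J1=2 J2=4
PS@5,6 dof=2 J2 → L=7 J1=2 J2=5
C@0,5 dof=2 J2 → L=7 J1=2 J2=6
add link → L=8 J1=2 J2=6
PS@7,1 dof=2 J2 → L=8 J1=2 J2=7
P@4,7 dof=1 J1 → L=8 J1=3 J2=7
P@7,3 dof=1 J1 → L=8 J1=4 J2=7
M=3(L−1)−2J1−J2=3·7−2·4−7=6

M = 6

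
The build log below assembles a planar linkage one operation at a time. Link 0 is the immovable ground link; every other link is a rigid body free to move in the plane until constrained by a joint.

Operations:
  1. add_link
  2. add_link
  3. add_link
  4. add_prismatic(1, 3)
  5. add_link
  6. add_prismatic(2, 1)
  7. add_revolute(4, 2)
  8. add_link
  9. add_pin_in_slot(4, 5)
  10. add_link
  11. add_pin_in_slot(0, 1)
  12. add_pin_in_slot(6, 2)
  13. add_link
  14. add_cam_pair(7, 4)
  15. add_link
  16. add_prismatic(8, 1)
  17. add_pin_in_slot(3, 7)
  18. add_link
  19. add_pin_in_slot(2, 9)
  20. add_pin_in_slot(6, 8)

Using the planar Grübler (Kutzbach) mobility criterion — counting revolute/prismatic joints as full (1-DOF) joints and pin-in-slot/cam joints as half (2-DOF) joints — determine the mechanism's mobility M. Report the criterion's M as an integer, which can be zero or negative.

L=1 J1=0 J2=0
add link → L=2 J1=0 J2=0
add link → L=3 J1=0 J2=0
add link → L=4 J1=0 J2=0
P@1,3 dof=1 J1 → L=4 J1=1 J2=0
add link → L=5 J1=1 J2=0
P@2,1 dof=1 J1 → L=5 J1=2 J2=0
R@4,2 dof=1 J1 → L=5 J1=3 J2=0
add link → L=6 J1=3 J2=0
PS@4,5 dof=2 J2 → L=6 J1=3 J2=1
add link → L=7 J1=3 J2=1
PS@0,1 dof=2 J2 → L=7 J1=3 J2=2
PS@6,2 dof=2 J2 → L=7 J1=3 J2=3
add link → L=8 J1=3 J2=3
C@7,4 dof=2 J2 → L=8 J1=3 J2=4
add link → L=9 J1=3 J2=4
P@8,1 dof=1 J1 → L=9 J1=4 J2=4
PS@3,7 dof=2 J2 → L=9 J1=4 J2=5
add link → L=10 J1=4 J2=5
PS@2,9 dof=2 J2 → L=10 J1=4 J2=6
PS@6,8 dof=2 J2 → L=10 J1=4 J2=7
M=3(L−1)−2J1−J2=3·9−2·4−7=12

M = 12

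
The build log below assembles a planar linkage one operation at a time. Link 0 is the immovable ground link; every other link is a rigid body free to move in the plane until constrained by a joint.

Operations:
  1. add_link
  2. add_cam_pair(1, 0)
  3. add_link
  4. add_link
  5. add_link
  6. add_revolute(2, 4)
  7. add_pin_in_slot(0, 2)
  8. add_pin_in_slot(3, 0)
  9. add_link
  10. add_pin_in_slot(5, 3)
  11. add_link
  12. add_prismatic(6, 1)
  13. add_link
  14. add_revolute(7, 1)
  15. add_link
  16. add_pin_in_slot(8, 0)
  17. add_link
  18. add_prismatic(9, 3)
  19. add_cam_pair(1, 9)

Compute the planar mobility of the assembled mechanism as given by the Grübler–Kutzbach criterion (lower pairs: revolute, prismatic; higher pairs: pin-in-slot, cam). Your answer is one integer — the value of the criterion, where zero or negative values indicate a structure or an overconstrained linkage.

M = 13

link 0 = ground. State L|J1|J2 = 1|0|0
+link1  2|0|0
C(1,0) f=2→J2  2|0|1
+link2  3|0|1
+link3  4|0|1
+link4  5|0|1
R(2,4) f=1→J1  5|1|1
PS(0,2) f=2→J2  5|1|2
PS(3,0) f=2→J2  5|1|3
+link5  6|1|3
PS(5,3) f=2→J2  6|1|4
+link6  7|1|4
P(6,1) f=1→J1  7|2|4
+link7  8|2|4
R(7,1) f=1→J1  8|3|4
+link8  9|3|4
PS(8,0) f=2→J2  9|3|5
+link9  10|3|5
P(9,3) f=1→J1  10|4|5
C(1,9) f=2→J2  10|4|6
M = 3(10−1)−2·4−6 = 27−8−6 = 13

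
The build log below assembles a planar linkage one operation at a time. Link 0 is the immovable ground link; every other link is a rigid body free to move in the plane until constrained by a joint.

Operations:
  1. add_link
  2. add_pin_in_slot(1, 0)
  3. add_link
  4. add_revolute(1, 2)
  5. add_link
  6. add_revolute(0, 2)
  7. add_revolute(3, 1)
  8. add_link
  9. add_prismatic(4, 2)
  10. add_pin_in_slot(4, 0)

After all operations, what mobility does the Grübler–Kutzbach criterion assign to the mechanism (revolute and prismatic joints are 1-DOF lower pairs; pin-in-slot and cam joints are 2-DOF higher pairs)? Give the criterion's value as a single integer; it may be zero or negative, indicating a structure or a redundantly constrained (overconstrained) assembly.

M = 2

[1;0;0] (link 0 is ground)
L+ [2;0;0]
PS(1,0)∈J2 [2;0;1]
L+ [3;0;1]
R(1,2)∈J1 [3;1;1]
L+ [4;1;1]
R(0,2)∈J1 [4;2;1]
R(3,1)∈J1 [4;3;1]
L+ [5;3;1]
P(4,2)∈J1 [5;4;1]
PS(4,0)∈J2 [5;4;2]
mobility = 12 − 8 − 2 = 2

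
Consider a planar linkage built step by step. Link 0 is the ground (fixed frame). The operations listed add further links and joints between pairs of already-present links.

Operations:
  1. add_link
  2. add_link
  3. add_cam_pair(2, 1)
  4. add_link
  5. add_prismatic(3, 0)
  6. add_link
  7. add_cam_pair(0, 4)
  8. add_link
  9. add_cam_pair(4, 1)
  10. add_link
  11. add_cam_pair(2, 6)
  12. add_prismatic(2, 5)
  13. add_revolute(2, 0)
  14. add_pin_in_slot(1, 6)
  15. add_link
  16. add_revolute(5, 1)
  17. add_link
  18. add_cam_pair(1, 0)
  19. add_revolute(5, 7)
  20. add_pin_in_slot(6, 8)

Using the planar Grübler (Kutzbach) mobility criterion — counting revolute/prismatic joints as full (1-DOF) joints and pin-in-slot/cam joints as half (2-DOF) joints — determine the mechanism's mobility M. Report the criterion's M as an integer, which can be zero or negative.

M = 7

[1;0;0] (link 0 is ground)
L+ [2;0;0]
L+ [3;0;0]
C(2,1)∈J2 [3;0;1]
L+ [4;0;1]
P(3,0)∈J1 [4;1;1]
L+ [5;1;1]
C(0,4)∈J2 [5;1;2]
L+ [6;1;2]
C(4,1)∈J2 [6;1;3]
L+ [7;1;3]
C(2,6)∈J2 [7;1;4]
P(2,5)∈J1 [7;2;4]
R(2,0)∈J1 [7;3;4]
PS(1,6)∈J2 [7;3;5]
L+ [8;3;5]
R(5,1)∈J1 [8;4;5]
L+ [9;4;5]
C(1,0)∈J2 [9;4;6]
R(5,7)∈J1 [9;5;6]
PS(6,8)∈J2 [9;5;7]
mobility = 24 − 10 − 7 = 7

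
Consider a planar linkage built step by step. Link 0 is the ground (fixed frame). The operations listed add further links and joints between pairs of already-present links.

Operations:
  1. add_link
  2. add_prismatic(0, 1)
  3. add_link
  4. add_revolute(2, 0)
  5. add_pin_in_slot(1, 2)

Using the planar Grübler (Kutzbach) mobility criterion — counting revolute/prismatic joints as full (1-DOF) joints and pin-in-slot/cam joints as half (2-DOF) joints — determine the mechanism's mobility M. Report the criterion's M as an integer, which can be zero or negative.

link 0 = ground. State L|J1|J2 = 1|0|0
+link1  2|0|0
P(0,1) f=1→J1  2|1|0
+link2  3|1|0
R(2,0) f=1→J1  3|2|0
PS(1,2) f=2→J2  3|2|1
M = 3(3−1)−2·2−1 = 6−4−1 = 1

M = 1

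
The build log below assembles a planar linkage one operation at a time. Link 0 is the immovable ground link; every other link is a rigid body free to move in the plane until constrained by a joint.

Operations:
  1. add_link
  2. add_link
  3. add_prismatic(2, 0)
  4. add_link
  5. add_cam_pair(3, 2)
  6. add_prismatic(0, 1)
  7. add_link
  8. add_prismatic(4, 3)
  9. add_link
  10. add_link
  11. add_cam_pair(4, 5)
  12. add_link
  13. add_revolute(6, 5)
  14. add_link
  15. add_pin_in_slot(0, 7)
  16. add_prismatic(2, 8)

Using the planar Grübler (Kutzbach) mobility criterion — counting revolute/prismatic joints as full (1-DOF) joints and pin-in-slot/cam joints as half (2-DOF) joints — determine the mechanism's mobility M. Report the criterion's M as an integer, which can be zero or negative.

(L,J1,J2)=(1,0,0); link0 fixed
link1: (2,0,0)
link2: (3,0,0)
P 2-0 [J1]: (3,1,0)
link3: (4,1,0)
C 3-2 [J2]: (4,1,1)
P 0-1 [J1]: (4,2,1)
link4: (5,2,1)
P 4-3 [J1]: (5,3,1)
link5: (6,3,1)
link6: (7,3,1)
C 4-5 [J2]: (7,3,2)
link7: (8,3,2)
R 6-5 [J1]: (8,4,2)
link8: (9,4,2)
PS 0-7 [J2]: (9,4,3)
P 2-8 [J1]: (9,5,3)
Grübler: 3·8 − 2·5 − 3 = 11

M = 11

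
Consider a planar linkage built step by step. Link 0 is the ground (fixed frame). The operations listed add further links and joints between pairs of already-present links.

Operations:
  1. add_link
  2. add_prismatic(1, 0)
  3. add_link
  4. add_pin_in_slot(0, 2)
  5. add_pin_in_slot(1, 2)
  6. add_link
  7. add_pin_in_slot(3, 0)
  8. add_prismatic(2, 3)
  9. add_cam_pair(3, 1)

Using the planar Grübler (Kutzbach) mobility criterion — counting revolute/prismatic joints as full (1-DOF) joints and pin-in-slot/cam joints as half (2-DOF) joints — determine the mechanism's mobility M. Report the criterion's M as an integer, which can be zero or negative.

(L,J1,J2)=(1,0,0); link0 fixed
link1: (2,0,0)
P 1-0 [J1]: (2,1,0)
link2: (3,1,0)
PS 0-2 [J2]: (3,1,1)
PS 1-2 [J2]: (3,1,2)
link3: (4,1,2)
PS 3-0 [J2]: (4,1,3)
P 2-3 [J1]: (4,2,3)
C 3-1 [J2]: (4,2,4)
Grübler: 3·3 − 2·2 − 4 = 1

M = 1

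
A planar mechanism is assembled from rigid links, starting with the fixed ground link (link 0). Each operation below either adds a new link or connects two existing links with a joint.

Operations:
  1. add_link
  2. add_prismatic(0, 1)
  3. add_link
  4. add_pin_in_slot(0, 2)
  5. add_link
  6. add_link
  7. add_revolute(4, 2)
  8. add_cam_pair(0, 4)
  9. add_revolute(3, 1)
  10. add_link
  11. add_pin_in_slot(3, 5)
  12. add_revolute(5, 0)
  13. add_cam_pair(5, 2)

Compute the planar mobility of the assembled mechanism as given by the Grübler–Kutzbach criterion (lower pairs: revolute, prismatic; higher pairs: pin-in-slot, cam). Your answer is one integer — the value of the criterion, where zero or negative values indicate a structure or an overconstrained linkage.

(L,J1,J2)=(1,0,0); link0 fixed
link1: (2,0,0)
P 0-1 [J1]: (2,1,0)
link2: (3,1,0)
PS 0-2 [J2]: (3,1,1)
link3: (4,1,1)
link4: (5,1,1)
R 4-2 [J1]: (5,2,1)
C 0-4 [J2]: (5,2,2)
R 3-1 [J1]: (5,3,2)
link5: (6,3,2)
PS 3-5 [J2]: (6,3,3)
R 5-0 [J1]: (6,4,3)
C 5-2 [J2]: (6,4,4)
Grübler: 3·5 − 2·4 − 4 = 3

M = 3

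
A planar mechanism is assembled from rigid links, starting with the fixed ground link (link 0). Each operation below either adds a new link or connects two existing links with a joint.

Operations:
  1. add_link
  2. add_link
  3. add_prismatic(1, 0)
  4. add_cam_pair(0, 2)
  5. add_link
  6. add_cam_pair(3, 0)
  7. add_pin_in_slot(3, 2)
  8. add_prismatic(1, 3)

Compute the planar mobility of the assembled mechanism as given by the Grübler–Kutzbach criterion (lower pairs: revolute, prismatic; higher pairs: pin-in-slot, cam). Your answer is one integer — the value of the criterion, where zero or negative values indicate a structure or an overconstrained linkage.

ground; <1,0,0>
#1 <2,0,0>
#2 <3,0,0>
P:1↔0 J1 <3,1,0>
C:0↔2 J2 <3,1,1>
#3 <4,1,1>
C:3↔0 J2 <4,1,2>
PS:3↔2 J2 <4,1,3>
P:1↔3 J1 <4,2,3>
3×3 − 2×2 − 1×3 = 2

M = 2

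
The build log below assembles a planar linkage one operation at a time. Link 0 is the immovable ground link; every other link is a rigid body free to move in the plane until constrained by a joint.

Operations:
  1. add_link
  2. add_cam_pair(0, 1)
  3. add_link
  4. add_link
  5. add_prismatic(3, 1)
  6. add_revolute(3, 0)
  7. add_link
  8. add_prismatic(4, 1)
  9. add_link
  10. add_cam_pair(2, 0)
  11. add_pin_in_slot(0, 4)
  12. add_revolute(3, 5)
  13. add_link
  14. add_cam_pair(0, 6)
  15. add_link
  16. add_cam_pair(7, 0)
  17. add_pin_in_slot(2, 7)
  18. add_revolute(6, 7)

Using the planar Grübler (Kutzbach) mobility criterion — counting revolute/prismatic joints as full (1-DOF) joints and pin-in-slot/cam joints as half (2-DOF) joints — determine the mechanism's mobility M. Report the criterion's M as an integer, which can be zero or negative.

(L,J1,J2)=(1,0,0); link0 fixed
link1: (2,0,0)
C 0-1 [J2]: (2,0,1)
link2: (3,0,1)
link3: (4,0,1)
P 3-1 [J1]: (4,1,1)
R 3-0 [J1]: (4,2,1)
link4: (5,2,1)
P 4-1 [J1]: (5,3,1)
link5: (6,3,1)
C 2-0 [J2]: (6,3,2)
PS 0-4 [J2]: (6,3,3)
R 3-5 [J1]: (6,4,3)
link6: (7,4,3)
C 0-6 [J2]: (7,4,4)
link7: (8,4,4)
C 7-0 [J2]: (8,4,5)
PS 2-7 [J2]: (8,4,6)
R 6-7 [J1]: (8,5,6)
Grübler: 3·7 − 2·5 − 6 = 5

M = 5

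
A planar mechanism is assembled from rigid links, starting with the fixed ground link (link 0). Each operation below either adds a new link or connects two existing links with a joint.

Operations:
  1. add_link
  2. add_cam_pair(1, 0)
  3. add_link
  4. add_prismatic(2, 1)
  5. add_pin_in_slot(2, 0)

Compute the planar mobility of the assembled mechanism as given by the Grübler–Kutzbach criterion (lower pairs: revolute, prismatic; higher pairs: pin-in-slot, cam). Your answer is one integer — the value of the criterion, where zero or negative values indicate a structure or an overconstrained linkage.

[1;0;0] (link 0 is ground)
L+ [2;0;0]
C(1,0)∈J2 [2;0;1]
L+ [3;0;1]
P(2,1)∈J1 [3;1;1]
PS(2,0)∈J2 [3;1;2]
mobility = 6 − 2 − 2 = 2

M = 2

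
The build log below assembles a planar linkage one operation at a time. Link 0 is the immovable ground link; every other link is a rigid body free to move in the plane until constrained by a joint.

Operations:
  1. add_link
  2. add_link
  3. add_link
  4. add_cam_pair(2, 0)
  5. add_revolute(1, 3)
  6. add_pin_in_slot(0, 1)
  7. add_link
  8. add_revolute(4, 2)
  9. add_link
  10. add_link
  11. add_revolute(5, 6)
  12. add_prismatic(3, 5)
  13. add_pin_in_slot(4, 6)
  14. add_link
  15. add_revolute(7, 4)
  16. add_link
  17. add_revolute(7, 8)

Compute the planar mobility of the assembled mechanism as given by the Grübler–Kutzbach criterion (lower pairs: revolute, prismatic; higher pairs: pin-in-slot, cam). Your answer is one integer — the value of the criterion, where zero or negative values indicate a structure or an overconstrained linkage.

M = 9

(L,J1,J2)=(1,0,0); link0 fixed
link1: (2,0,0)
link2: (3,0,0)
link3: (4,0,0)
C 2-0 [J2]: (4,0,1)
R 1-3 [J1]: (4,1,1)
PS 0-1 [J2]: (4,1,2)
link4: (5,1,2)
R 4-2 [J1]: (5,2,2)
link5: (6,2,2)
link6: (7,2,2)
R 5-6 [J1]: (7,3,2)
P 3-5 [J1]: (7,4,2)
PS 4-6 [J2]: (7,4,3)
link7: (8,4,3)
R 7-4 [J1]: (8,5,3)
link8: (9,5,3)
R 7-8 [J1]: (9,6,3)
Grübler: 3·8 − 2·6 − 3 = 9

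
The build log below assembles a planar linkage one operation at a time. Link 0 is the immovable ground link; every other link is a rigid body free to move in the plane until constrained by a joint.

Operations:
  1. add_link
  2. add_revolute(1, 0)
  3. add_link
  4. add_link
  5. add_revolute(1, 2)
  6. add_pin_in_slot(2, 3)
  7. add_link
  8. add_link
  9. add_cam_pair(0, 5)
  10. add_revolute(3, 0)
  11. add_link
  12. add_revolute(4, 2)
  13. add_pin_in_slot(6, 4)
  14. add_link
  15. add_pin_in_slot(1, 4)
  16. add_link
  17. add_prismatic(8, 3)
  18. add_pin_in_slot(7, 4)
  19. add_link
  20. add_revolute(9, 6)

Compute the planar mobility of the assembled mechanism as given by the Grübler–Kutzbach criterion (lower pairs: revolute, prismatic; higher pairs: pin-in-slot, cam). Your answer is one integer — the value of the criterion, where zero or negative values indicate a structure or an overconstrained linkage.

M = 10

[1;0;0] (link 0 is ground)
L+ [2;0;0]
R(1,0)∈J1 [2;1;0]
L+ [3;1;0]
L+ [4;1;0]
R(1,2)∈J1 [4;2;0]
PS(2,3)∈J2 [4;2;1]
L+ [5;2;1]
L+ [6;2;1]
C(0,5)∈J2 [6;2;2]
R(3,0)∈J1 [6;3;2]
L+ [7;3;2]
R(4,2)∈J1 [7;4;2]
PS(6,4)∈J2 [7;4;3]
L+ [8;4;3]
PS(1,4)∈J2 [8;4;4]
L+ [9;4;4]
P(8,3)∈J1 [9;5;4]
PS(7,4)∈J2 [9;5;5]
L+ [10;5;5]
R(9,6)∈J1 [10;6;5]
mobility = 27 − 12 − 5 = 10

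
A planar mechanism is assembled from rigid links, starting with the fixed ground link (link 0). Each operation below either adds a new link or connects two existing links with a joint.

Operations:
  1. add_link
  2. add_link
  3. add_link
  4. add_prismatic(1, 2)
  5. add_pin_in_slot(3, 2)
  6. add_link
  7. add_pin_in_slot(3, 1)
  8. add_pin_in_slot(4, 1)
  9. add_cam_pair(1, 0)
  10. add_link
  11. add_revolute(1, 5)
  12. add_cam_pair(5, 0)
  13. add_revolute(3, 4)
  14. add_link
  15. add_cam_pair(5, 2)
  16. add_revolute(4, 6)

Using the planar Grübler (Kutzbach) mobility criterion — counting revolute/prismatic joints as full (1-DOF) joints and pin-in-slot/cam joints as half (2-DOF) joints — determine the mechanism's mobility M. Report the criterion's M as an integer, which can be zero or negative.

(L,J1,J2)=(1,0,0); link0 fixed
link1: (2,0,0)
link2: (3,0,0)
link3: (4,0,0)
P 1-2 [J1]: (4,1,0)
PS 3-2 [J2]: (4,1,1)
link4: (5,1,1)
PS 3-1 [J2]: (5,1,2)
PS 4-1 [J2]: (5,1,3)
C 1-0 [J2]: (5,1,4)
link5: (6,1,4)
R 1-5 [J1]: (6,2,4)
C 5-0 [J2]: (6,2,5)
R 3-4 [J1]: (6,3,5)
link6: (7,3,5)
C 5-2 [J2]: (7,3,6)
R 4-6 [J1]: (7,4,6)
Grübler: 3·6 − 2·4 − 6 = 4

M = 4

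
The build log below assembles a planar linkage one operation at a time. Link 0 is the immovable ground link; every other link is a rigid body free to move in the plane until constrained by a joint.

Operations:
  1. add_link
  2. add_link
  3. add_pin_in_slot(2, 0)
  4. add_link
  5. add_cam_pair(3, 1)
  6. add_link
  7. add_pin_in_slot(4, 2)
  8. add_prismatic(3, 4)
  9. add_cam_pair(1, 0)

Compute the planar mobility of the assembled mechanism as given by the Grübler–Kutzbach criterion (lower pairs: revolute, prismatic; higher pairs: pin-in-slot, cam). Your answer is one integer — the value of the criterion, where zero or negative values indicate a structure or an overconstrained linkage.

L=1 J1=0 J2=0
add link → L=2 J1=0 J2=0
add link → L=3 J1=0 J2=0
PS@2,0 dof=2 J2 → L=3 J1=0 J2=1
add link → L=4 J1=0 J2=1
C@3,1 dof=2 J2 → L=4 J1=0 J2=2
add link → L=5 J1=0 J2=2
PS@4,2 dof=2 J2 → L=5 J1=0 J2=3
P@3,4 dof=1 J1 → L=5 J1=1 J2=3
C@1,0 dof=2 J2 → L=5 J1=1 J2=4
M=3(L−1)−2J1−J2=3·4−2·1−4=6

M = 6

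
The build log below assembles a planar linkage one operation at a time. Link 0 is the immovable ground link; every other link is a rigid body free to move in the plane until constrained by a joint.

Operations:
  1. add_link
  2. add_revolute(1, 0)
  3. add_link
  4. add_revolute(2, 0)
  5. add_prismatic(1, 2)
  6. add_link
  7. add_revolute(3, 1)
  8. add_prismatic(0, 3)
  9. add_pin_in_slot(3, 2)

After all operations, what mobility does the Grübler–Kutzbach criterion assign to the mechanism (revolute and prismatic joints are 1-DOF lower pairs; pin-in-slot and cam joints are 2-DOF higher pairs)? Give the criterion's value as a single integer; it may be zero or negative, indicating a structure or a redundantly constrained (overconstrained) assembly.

ground; <1,0,0>
#1 <2,0,0>
R:1↔0 J1 <2,1,0>
#2 <3,1,0>
R:2↔0 J1 <3,2,0>
P:1↔2 J1 <3,3,0>
#3 <4,3,0>
R:3↔1 J1 <4,4,0>
P:0↔3 J1 <4,5,0>
PS:3↔2 J2 <4,5,1>
3×3 − 2×5 − 1×1 = -2

M = -2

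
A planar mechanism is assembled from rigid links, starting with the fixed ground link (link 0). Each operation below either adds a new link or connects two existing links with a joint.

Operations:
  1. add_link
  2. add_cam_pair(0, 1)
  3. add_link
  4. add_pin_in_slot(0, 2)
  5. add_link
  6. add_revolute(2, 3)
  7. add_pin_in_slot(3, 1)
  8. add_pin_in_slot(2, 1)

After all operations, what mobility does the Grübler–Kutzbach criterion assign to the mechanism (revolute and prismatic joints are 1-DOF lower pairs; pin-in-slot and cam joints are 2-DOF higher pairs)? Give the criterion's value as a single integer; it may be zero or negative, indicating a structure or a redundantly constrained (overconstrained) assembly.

(L,J1,J2)=(1,0,0); link0 fixed
link1: (2,0,0)
C 0-1 [J2]: (2,0,1)
link2: (3,0,1)
PS 0-2 [J2]: (3,0,2)
link3: (4,0,2)
R 2-3 [J1]: (4,1,2)
PS 3-1 [J2]: (4,1,3)
PS 2-1 [J2]: (4,1,4)
Grübler: 3·3 − 2·1 − 4 = 3

M = 3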